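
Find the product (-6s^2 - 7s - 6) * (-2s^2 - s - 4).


Distribute each term of the first polynomial:
  (-6s^2)(-2s^2 - s - 4) = 12s^4 + 6s^3 + 24s^2
  (-7s)(-2s^2 - s - 4) = 14s^3 + 7s^2 + 28s
  (-6)(-2s^2 - s - 4) = 12s^2 + 6s + 24
Sum: 12s^4 + 20s^3 + 43s^2 + 34s + 24


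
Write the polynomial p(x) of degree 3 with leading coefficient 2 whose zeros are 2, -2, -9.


p(x) = 2(x - 2)(x + 2)(x + 9)
Expand: 2x^3 + 18x^2 - 8x - 72


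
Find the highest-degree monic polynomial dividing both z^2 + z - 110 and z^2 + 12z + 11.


Factor each:
  z^2 + z - 110 = (z + 11)(z - 10)
  z^2 + 12z + 11 = (z + 11)(z + 1)
Common monic factor: z + 11


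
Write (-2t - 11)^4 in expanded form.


Expand (-2t - 11)^4 by repeated multiplication:
  (-2t - 11)^2 = 4t^2 + 44t + 121
  (-2t - 11)^3 = -8t^3 - 132t^2 - 726t - 1331
= 16t^4 + 352t^3 + 2904t^2 + 10648t + 14641


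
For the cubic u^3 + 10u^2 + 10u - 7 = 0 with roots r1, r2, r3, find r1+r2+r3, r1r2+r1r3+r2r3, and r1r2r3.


Monic cubic u^3+bu^2+cu+d=0: sum=-b, pairwise sum=c, product=-d.
b=10, c=10, d=-7
r1+r2+r3 = -10
r1r2+r1r3+r2r3 = 10
r1r2r3 = 7


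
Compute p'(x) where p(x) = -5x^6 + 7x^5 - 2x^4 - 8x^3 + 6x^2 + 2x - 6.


Apply the power rule term by term:
  d/dx(-5x^6) = -30x^5
  d/dx(7x^5) = 35x^4
  d/dx(-2x^4) = -8x^3
  d/dx(-8x^3) = -24x^2
  d/dx(6x^2) = 12x
  d/dx(2x) = 2
  d/dx(-6) = 0
p'(x) = -30x^5 + 35x^4 - 8x^3 - 24x^2 + 12x + 2


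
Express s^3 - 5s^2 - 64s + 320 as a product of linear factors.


Try integer roots (divisors of 320). s=-8: p(-8)=0.
Divide out (s + 8): quotient is s^2 - 13s + 40.
Factor the quadratic: (s - 8)(s - 5)
Result: (s + 8)(s - 8)(s - 5)


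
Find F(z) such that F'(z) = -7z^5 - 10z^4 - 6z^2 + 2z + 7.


Reverse power rule on each term:
  ∫ -7z^5 dz = -(7/6)z^6
  ∫ -10z^4 dz = -2z^5
  ∫ -6z^2 dz = -2z^3
  ∫ 2z dz = z^2
  ∫ 7 dz = 7z
F(z) = -(7/6)z^6 - 2z^5 - 2z^3 + z^2 + 7z + C


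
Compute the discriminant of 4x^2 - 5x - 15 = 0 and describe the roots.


D = b^2 - 4ac = (-5)^2 - 4(4)(-15) = 25 + 240 = 265
Since D > 0: two distinct irrational roots


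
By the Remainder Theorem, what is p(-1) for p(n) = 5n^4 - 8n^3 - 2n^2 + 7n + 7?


By the Remainder Theorem, the remainder equals p(-1):
  5*(-1)^4 = 5
  -8*(-1)^3 = 8
  -2*(-1)^2 = -2
  7*(-1)^1 = -7
  constant: 7
Sum: 5 + 8 - 2 - 7 + 7 = 11


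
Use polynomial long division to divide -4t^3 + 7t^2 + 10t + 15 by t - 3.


(-4t^3 + 7t^2 + 10t + 15) / (t - 3)
Step 1: -4t^2 * (t - 3) = -4t^3 + 12t^2; subtract.
Step 2: -5t * (t - 3) = -5t^2 + 15t; subtract.
Step 3: -5 * (t - 3) = -5t + 15; subtract.
Quotient: -4t^2 - 5t - 5, Remainder: 0


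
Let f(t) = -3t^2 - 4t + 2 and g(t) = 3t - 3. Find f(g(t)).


Substitute g(t) into f:
f(g(t)) = -3*(3t - 3)^2 + (-4)*(3t - 3) + 2
(3t - 3)^2 = 9t^2 - 18t + 9
Expand and combine: -27t^2 + 42t - 13


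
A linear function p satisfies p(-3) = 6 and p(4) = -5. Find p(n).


p(n) = mn + b. Using p(-3)=6, p(4)=-5:
m = (6 + 5)/(-3 - 4) = 11/-7 = -11/7
b = 6 - m*(-3) = 6 - 33/7 = 9/7
p(n) = -(11/7)n + (9/7)


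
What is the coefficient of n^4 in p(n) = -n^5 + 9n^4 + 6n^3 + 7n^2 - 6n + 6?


Read off the coefficient of n^4: 9


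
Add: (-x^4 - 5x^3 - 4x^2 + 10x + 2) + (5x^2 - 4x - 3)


Align terms by degree and add:
  -x^4 - 5x^3 - 4x^2 + 10x + 2
+ 5x^2 - 4x - 3
= -x^4 - 5x^3 + x^2 + 6x - 1


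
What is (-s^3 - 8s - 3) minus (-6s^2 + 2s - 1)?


Distribute the minus sign:
  (-s^3 - 8s - 3)
- (-6s^2 + 2s - 1)
Negate second polynomial: 6s^2 - 2s + 1
Add: -s^3 + 6s^2 - 10s - 2


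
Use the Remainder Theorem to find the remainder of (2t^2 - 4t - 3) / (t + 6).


By the Remainder Theorem, the remainder equals p(-6):
  2*(-6)^2 = 72
  -4*(-6)^1 = 24
  constant: -3
Sum: 72 + 24 - 3 = 93


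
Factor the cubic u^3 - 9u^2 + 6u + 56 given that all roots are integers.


Try integer roots (divisors of 56). u=7: p(7)=0.
Divide out (u - 7): quotient is u^2 - 2u - 8.
Factor the quadratic: (u + 2)(u - 4)
Result: (u - 7)(u + 2)(u - 4)


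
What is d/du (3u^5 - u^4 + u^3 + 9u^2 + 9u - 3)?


Apply the power rule term by term:
  d/du(3u^5) = 15u^4
  d/du(-u^4) = -4u^3
  d/du(u^3) = 3u^2
  d/du(9u^2) = 18u
  d/du(9u) = 9
  d/du(-3) = 0
p'(u) = 15u^4 - 4u^3 + 3u^2 + 18u + 9


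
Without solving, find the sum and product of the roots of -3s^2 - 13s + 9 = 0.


For as^2+bs+c=0: sum = -b/a, product = c/a.
a=-3, b=-13, c=9
Sum = -(-13)/-3 = -13/3
Product = (9)/-3 = -3


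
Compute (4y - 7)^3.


Expand (4y - 7)^3 by repeated multiplication:
  (4y - 7)^2 = 16y^2 - 56y + 49
= 64y^3 - 336y^2 + 588y - 343


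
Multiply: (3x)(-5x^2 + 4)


Distribute each term of the first polynomial:
  (3x)(-5x^2 + 4) = -15x^3 + 12x
Sum: -15x^3 + 12x


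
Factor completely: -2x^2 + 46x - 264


Roots satisfy r1 + r2 = -b/a = 23 and r1*r2 = c/a = 132.
So r1 = 12, r2 = 11.
-2x^2 + 46x - 264 = -2(x - r1)(x - r2) = -2(x - 12)(x - 11)


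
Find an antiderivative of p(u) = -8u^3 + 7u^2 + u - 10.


Reverse power rule on each term:
  ∫ -8u^3 du = -2u^4
  ∫ 7u^2 du = (7/3)u^3
  ∫ u du = (1/2)u^2
  ∫ -10 du = -10u
F(u) = -2u^4 + (7/3)u^3 + (1/2)u^2 - 10u + C


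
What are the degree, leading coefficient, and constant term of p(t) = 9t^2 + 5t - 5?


Highest power of t is 2, with coefficient 9. Constant term is -5.
Degree = 2, leading coefficient = 9, constant term = -5


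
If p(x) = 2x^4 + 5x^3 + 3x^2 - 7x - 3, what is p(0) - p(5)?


p(0) = -3
p(5) = 1912
p(0) - p(5) = -3 - 1912 = -1915


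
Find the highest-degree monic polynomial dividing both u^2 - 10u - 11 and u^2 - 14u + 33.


Factor each:
  u^2 - 10u - 11 = (u - 11)(u + 1)
  u^2 - 14u + 33 = (u - 11)(u - 3)
Common monic factor: u - 11


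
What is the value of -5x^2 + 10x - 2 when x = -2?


Using direct substitution:
  -5 * (-2)^2 = -20
  10 * (-2)^1 = -20
  constant: -2
Sum = -20 - 20 - 2 = -42


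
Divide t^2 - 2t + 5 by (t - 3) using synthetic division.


Synthetic division with c = 3. Coefficients: 1, -2, 5
Bring down 1.
  1 * 3 = 3; 3 - 2 = 1
  1 * 3 = 3; 3 + 5 = 8
Quotient: t + 1, Remainder: 8


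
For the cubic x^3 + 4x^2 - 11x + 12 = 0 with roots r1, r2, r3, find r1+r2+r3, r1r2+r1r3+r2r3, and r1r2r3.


Monic cubic x^3+bx^2+cx+d=0: sum=-b, pairwise sum=c, product=-d.
b=4, c=-11, d=12
r1+r2+r3 = -4
r1r2+r1r3+r2r3 = -11
r1r2r3 = -12


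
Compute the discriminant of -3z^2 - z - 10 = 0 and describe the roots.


D = b^2 - 4ac = (-1)^2 - 4(-3)(-10) = 1 - 120 = -119
Since D < 0: two complex conjugate roots (no real roots)


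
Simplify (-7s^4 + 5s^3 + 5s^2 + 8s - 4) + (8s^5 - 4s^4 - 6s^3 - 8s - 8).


Align terms by degree and add:
  -7s^4 + 5s^3 + 5s^2 + 8s - 4
+ 8s^5 - 4s^4 - 6s^3 - 8s - 8
= 8s^5 - 11s^4 - s^3 + 5s^2 - 12


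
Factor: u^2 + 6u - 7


Roots satisfy r1 + r2 = -b/a = -6 and r1*r2 = c/a = -7.
So r1 = 1, r2 = -7.
u^2 + 6u - 7 = (u - r1)(u - r2) = (u - 1)(u + 7)


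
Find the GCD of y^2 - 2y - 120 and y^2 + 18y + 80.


Factor each:
  y^2 - 2y - 120 = (y + 10)(y - 12)
  y^2 + 18y + 80 = (y + 10)(y + 8)
Common monic factor: y + 10


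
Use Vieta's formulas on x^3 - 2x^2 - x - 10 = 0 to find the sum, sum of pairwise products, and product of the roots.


Monic cubic x^3+bx^2+cx+d=0: sum=-b, pairwise sum=c, product=-d.
b=-2, c=-1, d=-10
r1+r2+r3 = 2
r1r2+r1r3+r2r3 = -1
r1r2r3 = 10


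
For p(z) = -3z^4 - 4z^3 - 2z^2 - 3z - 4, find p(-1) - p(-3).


p(-1) = -2
p(-3) = -148
p(-1) - p(-3) = -2 + 148 = 146


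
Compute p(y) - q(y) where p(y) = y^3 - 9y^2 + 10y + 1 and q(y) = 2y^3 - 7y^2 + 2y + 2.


Distribute the minus sign:
  (y^3 - 9y^2 + 10y + 1)
- (2y^3 - 7y^2 + 2y + 2)
Negate second polynomial: -2y^3 + 7y^2 - 2y - 2
Add: -y^3 - 2y^2 + 8y - 1


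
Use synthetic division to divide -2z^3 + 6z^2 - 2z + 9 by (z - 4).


Synthetic division with c = 4. Coefficients: -2, 6, -2, 9
Bring down -2.
  -2 * 4 = -8; -8 + 6 = -2
  -2 * 4 = -8; -8 - 2 = -10
  -10 * 4 = -40; -40 + 9 = -31
Quotient: -2z^2 - 2z - 10, Remainder: -31


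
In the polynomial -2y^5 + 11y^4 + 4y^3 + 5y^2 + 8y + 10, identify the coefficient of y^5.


Read off the coefficient of y^5: -2


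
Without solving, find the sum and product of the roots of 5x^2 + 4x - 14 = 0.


For ax^2+bx+c=0: sum = -b/a, product = c/a.
a=5, b=4, c=-14
Sum = -(4)/5 = -4/5
Product = (-14)/5 = -14/5


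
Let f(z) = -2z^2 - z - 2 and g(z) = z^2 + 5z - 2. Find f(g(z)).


Substitute g(z) into f:
f(g(z)) = -2*(z^2 + 5z - 2)^2 + (-1)*(z^2 + 5z - 2) + (-2)
(z^2 + 5z - 2)^2 = z^4 + 10z^3 + 21z^2 - 20z + 4
Expand and combine: -2z^4 - 20z^3 - 43z^2 + 35z - 8


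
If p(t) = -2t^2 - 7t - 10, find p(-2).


Using direct substitution:
  -2 * (-2)^2 = -8
  -7 * (-2)^1 = 14
  constant: -10
Sum = -8 + 14 - 10 = -4


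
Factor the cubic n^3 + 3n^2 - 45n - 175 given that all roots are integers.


Try integer roots (divisors of -175). n=-5: p(-5)=0.
Divide out (n + 5): quotient is n^2 - 2n - 35.
Factor the quadratic: (n + 5)(n - 7)
Result: (n + 5)(n + 5)(n - 7)


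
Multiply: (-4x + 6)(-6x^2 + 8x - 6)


Distribute each term of the first polynomial:
  (-4x)(-6x^2 + 8x - 6) = 24x^3 - 32x^2 + 24x
  (6)(-6x^2 + 8x - 6) = -36x^2 + 48x - 36
Sum: 24x^3 - 68x^2 + 72x - 36


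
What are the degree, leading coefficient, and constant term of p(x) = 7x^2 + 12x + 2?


Highest power of x is 2, with coefficient 7. Constant term is 2.
Degree = 2, leading coefficient = 7, constant term = 2


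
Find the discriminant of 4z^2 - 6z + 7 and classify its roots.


D = b^2 - 4ac = (-6)^2 - 4(4)(7) = 36 - 112 = -76
Since D < 0: two complex conjugate roots (no real roots)


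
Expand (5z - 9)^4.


Expand (5z - 9)^4 by repeated multiplication:
  (5z - 9)^2 = 25z^2 - 90z + 81
  (5z - 9)^3 = 125z^3 - 675z^2 + 1215z - 729
= 625z^4 - 4500z^3 + 12150z^2 - 14580z + 6561


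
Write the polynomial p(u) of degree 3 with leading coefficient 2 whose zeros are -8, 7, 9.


p(u) = 2(u + 8)(u - 7)(u - 9)
Expand: 2u^3 - 16u^2 - 130u + 1008


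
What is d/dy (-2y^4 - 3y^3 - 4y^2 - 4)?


Apply the power rule term by term:
  d/dy(-2y^4) = -8y^3
  d/dy(-3y^3) = -9y^2
  d/dy(-4y^2) = -8y
  d/dy(-4) = 0
p'(y) = -8y^3 - 9y^2 - 8y


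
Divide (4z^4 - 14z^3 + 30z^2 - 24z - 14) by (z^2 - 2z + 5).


(4z^4 - 14z^3 + 30z^2 - 24z - 14) / (z^2 - 2z + 5)
Step 1: 4z^2 * (z^2 - 2z + 5) = 4z^4 - 8z^3 + 20z^2; subtract.
Step 2: -6z * (z^2 - 2z + 5) = -6z^3 + 12z^2 - 30z; subtract.
Step 3: -2 * (z^2 - 2z + 5) = -2z^2 + 4z - 10; subtract.
Quotient: 4z^2 - 6z - 2, Remainder: 2z - 4


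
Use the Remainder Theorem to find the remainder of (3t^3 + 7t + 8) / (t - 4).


By the Remainder Theorem, the remainder equals p(4):
  3*(4)^3 = 192
  0*(4)^2 = 0
  7*(4)^1 = 28
  constant: 8
Sum: 192 + 0 + 28 + 8 = 228


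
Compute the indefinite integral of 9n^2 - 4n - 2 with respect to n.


Reverse power rule on each term:
  ∫ 9n^2 dn = 3n^3
  ∫ -4n dn = -2n^2
  ∫ -2 dn = -2n
F(n) = 3n^3 - 2n^2 - 2n + C


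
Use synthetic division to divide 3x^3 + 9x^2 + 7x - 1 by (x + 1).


Synthetic division with c = -1. Coefficients: 3, 9, 7, -1
Bring down 3.
  3 * -1 = -3; -3 + 9 = 6
  6 * -1 = -6; -6 + 7 = 1
  1 * -1 = -1; -1 - 1 = -2
Quotient: 3x^2 + 6x + 1, Remainder: -2


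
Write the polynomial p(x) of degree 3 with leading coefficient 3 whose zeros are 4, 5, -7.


p(x) = 3(x - 4)(x - 5)(x + 7)
Expand: 3x^3 - 6x^2 - 129x + 420


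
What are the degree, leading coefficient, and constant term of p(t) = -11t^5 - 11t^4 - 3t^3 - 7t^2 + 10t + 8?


Highest power of t is 5, with coefficient -11. Constant term is 8.
Degree = 5, leading coefficient = -11, constant term = 8


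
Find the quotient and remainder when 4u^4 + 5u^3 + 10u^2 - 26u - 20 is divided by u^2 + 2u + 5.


(4u^4 + 5u^3 + 10u^2 - 26u - 20) / (u^2 + 2u + 5)
Step 1: 4u^2 * (u^2 + 2u + 5) = 4u^4 + 8u^3 + 20u^2; subtract.
Step 2: -3u * (u^2 + 2u + 5) = -3u^3 - 6u^2 - 15u; subtract.
Step 3: -4 * (u^2 + 2u + 5) = -4u^2 - 8u - 20; subtract.
Quotient: 4u^2 - 3u - 4, Remainder: -3u


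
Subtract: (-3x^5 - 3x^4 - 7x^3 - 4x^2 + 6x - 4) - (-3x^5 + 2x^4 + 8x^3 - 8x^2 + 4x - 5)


Distribute the minus sign:
  (-3x^5 - 3x^4 - 7x^3 - 4x^2 + 6x - 4)
- (-3x^5 + 2x^4 + 8x^3 - 8x^2 + 4x - 5)
Negate second polynomial: 3x^5 - 2x^4 - 8x^3 + 8x^2 - 4x + 5
Add: -5x^4 - 15x^3 + 4x^2 + 2x + 1


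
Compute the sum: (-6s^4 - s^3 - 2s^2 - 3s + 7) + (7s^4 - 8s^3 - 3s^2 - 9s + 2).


Align terms by degree and add:
  -6s^4 - s^3 - 2s^2 - 3s + 7
+ 7s^4 - 8s^3 - 3s^2 - 9s + 2
= s^4 - 9s^3 - 5s^2 - 12s + 9


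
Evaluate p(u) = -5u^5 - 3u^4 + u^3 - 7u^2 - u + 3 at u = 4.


Using direct substitution:
  -5 * (4)^5 = -5120
  -3 * (4)^4 = -768
  1 * (4)^3 = 64
  -7 * (4)^2 = -112
  -1 * (4)^1 = -4
  constant: 3
Sum = -5120 - 768 + 64 - 112 - 4 + 3 = -5937


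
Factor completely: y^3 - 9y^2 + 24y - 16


Try integer roots (divisors of -16). y=4: p(4)=0.
Divide out (y - 4): quotient is y^2 - 5y + 4.
Factor the quadratic: (y - 4)(y - 1)
Result: (y - 4)(y - 4)(y - 1)


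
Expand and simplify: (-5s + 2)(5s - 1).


Distribute each term of the first polynomial:
  (-5s)(5s - 1) = -25s^2 + 5s
  (2)(5s - 1) = 10s - 2
Sum: -25s^2 + 15s - 2


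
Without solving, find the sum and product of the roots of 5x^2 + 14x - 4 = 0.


For ax^2+bx+c=0: sum = -b/a, product = c/a.
a=5, b=14, c=-4
Sum = -(14)/5 = -14/5
Product = (-4)/5 = -4/5


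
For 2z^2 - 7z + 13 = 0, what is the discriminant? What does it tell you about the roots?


D = b^2 - 4ac = (-7)^2 - 4(2)(13) = 49 - 104 = -55
Since D < 0: two complex conjugate roots (no real roots)


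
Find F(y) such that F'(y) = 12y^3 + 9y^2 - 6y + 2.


Reverse power rule on each term:
  ∫ 12y^3 dy = 3y^4
  ∫ 9y^2 dy = 3y^3
  ∫ -6y dy = -3y^2
  ∫ 2 dy = 2y
F(y) = 3y^4 + 3y^3 - 3y^2 + 2y + C


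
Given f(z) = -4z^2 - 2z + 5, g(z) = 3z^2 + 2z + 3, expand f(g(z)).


Substitute g(z) into f:
f(g(z)) = -4*(3z^2 + 2z + 3)^2 + (-2)*(3z^2 + 2z + 3) + 5
(3z^2 + 2z + 3)^2 = 9z^4 + 12z^3 + 22z^2 + 12z + 9
Expand and combine: -36z^4 - 48z^3 - 94z^2 - 52z - 37


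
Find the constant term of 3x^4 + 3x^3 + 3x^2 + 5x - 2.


Read off the constant term: -2


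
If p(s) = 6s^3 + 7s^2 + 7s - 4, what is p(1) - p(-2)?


p(1) = 16
p(-2) = -38
p(1) - p(-2) = 16 + 38 = 54


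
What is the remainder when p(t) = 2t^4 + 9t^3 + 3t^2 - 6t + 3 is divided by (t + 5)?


By the Remainder Theorem, the remainder equals p(-5):
  2*(-5)^4 = 1250
  9*(-5)^3 = -1125
  3*(-5)^2 = 75
  -6*(-5)^1 = 30
  constant: 3
Sum: 1250 - 1125 + 75 + 30 + 3 = 233


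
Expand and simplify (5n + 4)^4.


Expand (5n + 4)^4 by repeated multiplication:
  (5n + 4)^2 = 25n^2 + 40n + 16
  (5n + 4)^3 = 125n^3 + 300n^2 + 240n + 64
= 625n^4 + 2000n^3 + 2400n^2 + 1280n + 256


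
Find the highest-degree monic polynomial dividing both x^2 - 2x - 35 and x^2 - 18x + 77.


Factor each:
  x^2 - 2x - 35 = (x - 7)(x + 5)
  x^2 - 18x + 77 = (x - 7)(x - 11)
Common monic factor: x - 7


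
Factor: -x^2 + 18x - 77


Roots satisfy r1 + r2 = -b/a = 18 and r1*r2 = c/a = 77.
So r1 = 7, r2 = 11.
-x^2 + 18x - 77 = -(x - r1)(x - r2) = -(x - 7)(x - 11)


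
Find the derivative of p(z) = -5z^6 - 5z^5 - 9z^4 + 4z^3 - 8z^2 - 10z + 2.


Apply the power rule term by term:
  d/dz(-5z^6) = -30z^5
  d/dz(-5z^5) = -25z^4
  d/dz(-9z^4) = -36z^3
  d/dz(4z^3) = 12z^2
  d/dz(-8z^2) = -16z
  d/dz(-10z) = -10
  d/dz(2) = 0
p'(z) = -30z^5 - 25z^4 - 36z^3 + 12z^2 - 16z - 10


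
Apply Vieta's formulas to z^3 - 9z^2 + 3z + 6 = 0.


Monic cubic z^3+bz^2+cz+d=0: sum=-b, pairwise sum=c, product=-d.
b=-9, c=3, d=6
r1+r2+r3 = 9
r1r2+r1r3+r2r3 = 3
r1r2r3 = -6


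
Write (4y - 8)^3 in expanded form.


Expand (4y - 8)^3 by repeated multiplication:
  (4y - 8)^2 = 16y^2 - 64y + 64
= 64y^3 - 384y^2 + 768y - 512


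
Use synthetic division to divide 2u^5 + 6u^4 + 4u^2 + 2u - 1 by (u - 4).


Synthetic division with c = 4. Coefficients: 2, 6, 0, 4, 2, -1
Bring down 2.
  2 * 4 = 8; 8 + 6 = 14
  14 * 4 = 56; 56 + 0 = 56
  56 * 4 = 224; 224 + 4 = 228
  228 * 4 = 912; 912 + 2 = 914
  914 * 4 = 3656; 3656 - 1 = 3655
Quotient: 2u^4 + 14u^3 + 56u^2 + 228u + 914, Remainder: 3655


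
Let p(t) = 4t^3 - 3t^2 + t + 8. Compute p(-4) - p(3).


p(-4) = -300
p(3) = 92
p(-4) - p(3) = -300 - 92 = -392


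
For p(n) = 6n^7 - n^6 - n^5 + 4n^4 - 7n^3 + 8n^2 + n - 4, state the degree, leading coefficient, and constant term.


Highest power of n is 7, with coefficient 6. Constant term is -4.
Degree = 7, leading coefficient = 6, constant term = -4


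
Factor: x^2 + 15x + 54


Roots satisfy r1 + r2 = -b/a = -15 and r1*r2 = c/a = 54.
So r1 = -9, r2 = -6.
x^2 + 15x + 54 = (x - r1)(x - r2) = (x + 9)(x + 6)


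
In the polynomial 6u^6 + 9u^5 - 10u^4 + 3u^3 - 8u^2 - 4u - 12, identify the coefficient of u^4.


Read off the coefficient of u^4: -10


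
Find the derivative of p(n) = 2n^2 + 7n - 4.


Apply the power rule term by term:
  d/dn(2n^2) = 4n
  d/dn(7n) = 7
  d/dn(-4) = 0
p'(n) = 4n + 7


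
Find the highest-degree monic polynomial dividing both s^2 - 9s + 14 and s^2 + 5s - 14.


Factor each:
  s^2 - 9s + 14 = (s - 2)(s - 7)
  s^2 + 5s - 14 = (s - 2)(s + 7)
Common monic factor: s - 2


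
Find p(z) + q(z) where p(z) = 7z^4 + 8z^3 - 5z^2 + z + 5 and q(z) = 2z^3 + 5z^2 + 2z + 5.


Align terms by degree and add:
  7z^4 + 8z^3 - 5z^2 + z + 5
+ 2z^3 + 5z^2 + 2z + 5
= 7z^4 + 10z^3 + 3z + 10


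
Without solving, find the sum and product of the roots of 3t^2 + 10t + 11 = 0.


For at^2+bt+c=0: sum = -b/a, product = c/a.
a=3, b=10, c=11
Sum = -(10)/3 = -10/3
Product = (11)/3 = 11/3


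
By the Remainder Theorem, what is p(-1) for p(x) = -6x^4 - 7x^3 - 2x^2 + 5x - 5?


By the Remainder Theorem, the remainder equals p(-1):
  -6*(-1)^4 = -6
  -7*(-1)^3 = 7
  -2*(-1)^2 = -2
  5*(-1)^1 = -5
  constant: -5
Sum: -6 + 7 - 2 - 5 - 5 = -11


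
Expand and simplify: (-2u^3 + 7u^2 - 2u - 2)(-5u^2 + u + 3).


Distribute each term of the first polynomial:
  (-2u^3)(-5u^2 + u + 3) = 10u^5 - 2u^4 - 6u^3
  (7u^2)(-5u^2 + u + 3) = -35u^4 + 7u^3 + 21u^2
  (-2u)(-5u^2 + u + 3) = 10u^3 - 2u^2 - 6u
  (-2)(-5u^2 + u + 3) = 10u^2 - 2u - 6
Sum: 10u^5 - 37u^4 + 11u^3 + 29u^2 - 8u - 6


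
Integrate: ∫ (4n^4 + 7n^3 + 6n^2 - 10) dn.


Reverse power rule on each term:
  ∫ 4n^4 dn = (4/5)n^5
  ∫ 7n^3 dn = (7/4)n^4
  ∫ 6n^2 dn = 2n^3
  ∫ -10 dn = -10n
F(n) = (4/5)n^5 + (7/4)n^4 + 2n^3 - 10n + C


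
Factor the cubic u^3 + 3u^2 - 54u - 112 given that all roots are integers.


Try integer roots (divisors of -112). u=-2: p(-2)=0.
Divide out (u + 2): quotient is u^2 + u - 56.
Factor the quadratic: (u - 7)(u + 8)
Result: (u + 2)(u - 7)(u + 8)


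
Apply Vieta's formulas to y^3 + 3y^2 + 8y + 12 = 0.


Monic cubic y^3+by^2+cy+d=0: sum=-b, pairwise sum=c, product=-d.
b=3, c=8, d=12
r1+r2+r3 = -3
r1r2+r1r3+r2r3 = 8
r1r2r3 = -12


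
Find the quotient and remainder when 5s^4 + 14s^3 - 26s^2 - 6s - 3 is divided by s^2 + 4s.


(5s^4 + 14s^3 - 26s^2 - 6s - 3) / (s^2 + 4s)
Step 1: 5s^2 * (s^2 + 4s) = 5s^4 + 20s^3; subtract.
Step 2: -6s * (s^2 + 4s) = -6s^3 - 24s^2; subtract.
Step 3: -2 * (s^2 + 4s) = -2s^2 - 8s; subtract.
Quotient: 5s^2 - 6s - 2, Remainder: 2s - 3


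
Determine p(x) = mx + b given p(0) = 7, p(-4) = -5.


p(x) = mx + b. Using p(0)=7, p(-4)=-5:
m = (7 + 5)/(0 + 4) = 12/4 = 3
b = 7 - m*(0) = 7 = 7
p(x) = 3x + 7


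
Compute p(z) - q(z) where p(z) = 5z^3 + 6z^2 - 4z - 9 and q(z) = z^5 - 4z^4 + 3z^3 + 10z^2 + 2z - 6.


Distribute the minus sign:
  (5z^3 + 6z^2 - 4z - 9)
- (z^5 - 4z^4 + 3z^3 + 10z^2 + 2z - 6)
Negate second polynomial: -z^5 + 4z^4 - 3z^3 - 10z^2 - 2z + 6
Add: -z^5 + 4z^4 + 2z^3 - 4z^2 - 6z - 3


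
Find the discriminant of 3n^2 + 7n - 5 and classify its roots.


D = b^2 - 4ac = (7)^2 - 4(3)(-5) = 49 + 60 = 109
Since D > 0: two distinct irrational roots


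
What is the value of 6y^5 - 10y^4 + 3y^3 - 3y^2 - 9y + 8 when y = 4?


Using direct substitution:
  6 * (4)^5 = 6144
  -10 * (4)^4 = -2560
  3 * (4)^3 = 192
  -3 * (4)^2 = -48
  -9 * (4)^1 = -36
  constant: 8
Sum = 6144 - 2560 + 192 - 48 - 36 + 8 = 3700


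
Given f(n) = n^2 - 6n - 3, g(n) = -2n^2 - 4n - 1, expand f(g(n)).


Substitute g(n) into f:
f(g(n)) = 1*(-2n^2 - 4n - 1)^2 + (-6)*(-2n^2 - 4n - 1) + (-3)
(-2n^2 - 4n - 1)^2 = 4n^4 + 16n^3 + 20n^2 + 8n + 1
Expand and combine: 4n^4 + 16n^3 + 32n^2 + 32n + 4


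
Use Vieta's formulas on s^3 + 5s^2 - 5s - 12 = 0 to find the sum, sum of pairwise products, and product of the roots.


Monic cubic s^3+bs^2+cs+d=0: sum=-b, pairwise sum=c, product=-d.
b=5, c=-5, d=-12
r1+r2+r3 = -5
r1r2+r1r3+r2r3 = -5
r1r2r3 = 12


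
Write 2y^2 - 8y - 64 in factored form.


Roots satisfy r1 + r2 = -b/a = 4 and r1*r2 = c/a = -32.
So r1 = -4, r2 = 8.
2y^2 - 8y - 64 = 2(y - r1)(y - r2) = 2(y + 4)(y - 8)


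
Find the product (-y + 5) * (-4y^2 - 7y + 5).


Distribute each term of the first polynomial:
  (-y)(-4y^2 - 7y + 5) = 4y^3 + 7y^2 - 5y
  (5)(-4y^2 - 7y + 5) = -20y^2 - 35y + 25
Sum: 4y^3 - 13y^2 - 40y + 25


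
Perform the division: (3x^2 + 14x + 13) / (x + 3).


(3x^2 + 14x + 13) / (x + 3)
Step 1: 3x * (x + 3) = 3x^2 + 9x; subtract.
Step 2: 5 * (x + 3) = 5x + 15; subtract.
Quotient: 3x + 5, Remainder: -2


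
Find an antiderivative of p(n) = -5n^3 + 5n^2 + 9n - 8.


Reverse power rule on each term:
  ∫ -5n^3 dn = -(5/4)n^4
  ∫ 5n^2 dn = (5/3)n^3
  ∫ 9n dn = (9/2)n^2
  ∫ -8 dn = -8n
F(n) = -(5/4)n^4 + (5/3)n^3 + (9/2)n^2 - 8n + C


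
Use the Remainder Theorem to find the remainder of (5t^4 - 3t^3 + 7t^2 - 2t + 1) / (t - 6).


By the Remainder Theorem, the remainder equals p(6):
  5*(6)^4 = 6480
  -3*(6)^3 = -648
  7*(6)^2 = 252
  -2*(6)^1 = -12
  constant: 1
Sum: 6480 - 648 + 252 - 12 + 1 = 6073


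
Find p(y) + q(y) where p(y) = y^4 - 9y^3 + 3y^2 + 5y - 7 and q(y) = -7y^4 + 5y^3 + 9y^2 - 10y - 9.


Align terms by degree and add:
  y^4 - 9y^3 + 3y^2 + 5y - 7
  -7y^4 + 5y^3 + 9y^2 - 10y - 9
= -6y^4 - 4y^3 + 12y^2 - 5y - 16


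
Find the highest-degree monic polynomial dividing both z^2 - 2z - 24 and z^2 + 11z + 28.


Factor each:
  z^2 - 2z - 24 = (z + 4)(z - 6)
  z^2 + 11z + 28 = (z + 4)(z + 7)
Common monic factor: z + 4


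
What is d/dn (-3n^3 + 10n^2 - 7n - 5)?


Apply the power rule term by term:
  d/dn(-3n^3) = -9n^2
  d/dn(10n^2) = 20n
  d/dn(-7n) = -7
  d/dn(-5) = 0
p'(n) = -9n^2 + 20n - 7


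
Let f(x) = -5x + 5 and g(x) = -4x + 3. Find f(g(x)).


Substitute g(x) into f:
f(g(x)) = -5*(-4x + 3) + 5
Expand and combine: 20x - 10


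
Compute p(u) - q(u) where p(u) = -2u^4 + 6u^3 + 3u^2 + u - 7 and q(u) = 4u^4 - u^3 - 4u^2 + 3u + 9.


Distribute the minus sign:
  (-2u^4 + 6u^3 + 3u^2 + u - 7)
- (4u^4 - u^3 - 4u^2 + 3u + 9)
Negate second polynomial: -4u^4 + u^3 + 4u^2 - 3u - 9
Add: -6u^4 + 7u^3 + 7u^2 - 2u - 16


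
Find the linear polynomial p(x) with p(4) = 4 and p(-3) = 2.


p(x) = mx + b. Using p(4)=4, p(-3)=2:
m = (4 - 2)/(4 + 3) = 2/7 = 2/7
b = 4 - m*(4) = 4 - 8/7 = 20/7
p(x) = (2/7)x + (20/7)


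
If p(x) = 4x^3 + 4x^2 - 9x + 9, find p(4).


Using direct substitution:
  4 * (4)^3 = 256
  4 * (4)^2 = 64
  -9 * (4)^1 = -36
  constant: 9
Sum = 256 + 64 - 36 + 9 = 293


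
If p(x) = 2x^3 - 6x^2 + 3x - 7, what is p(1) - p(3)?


p(1) = -8
p(3) = 2
p(1) - p(3) = -8 - 2 = -10


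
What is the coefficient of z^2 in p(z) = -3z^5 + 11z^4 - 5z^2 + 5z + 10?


Read off the coefficient of z^2: -5


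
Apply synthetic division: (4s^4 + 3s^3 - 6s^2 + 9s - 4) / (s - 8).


Synthetic division with c = 8. Coefficients: 4, 3, -6, 9, -4
Bring down 4.
  4 * 8 = 32; 32 + 3 = 35
  35 * 8 = 280; 280 - 6 = 274
  274 * 8 = 2192; 2192 + 9 = 2201
  2201 * 8 = 17608; 17608 - 4 = 17604
Quotient: 4s^3 + 35s^2 + 274s + 2201, Remainder: 17604


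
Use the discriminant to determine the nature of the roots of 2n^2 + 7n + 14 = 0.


D = b^2 - 4ac = (7)^2 - 4(2)(14) = 49 - 112 = -63
Since D < 0: two complex conjugate roots (no real roots)


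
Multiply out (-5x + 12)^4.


Expand (-5x + 12)^4 by repeated multiplication:
  (-5x + 12)^2 = 25x^2 - 120x + 144
  (-5x + 12)^3 = -125x^3 + 900x^2 - 2160x + 1728
= 625x^4 - 6000x^3 + 21600x^2 - 34560x + 20736


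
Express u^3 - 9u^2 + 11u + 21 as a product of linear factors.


Try integer roots (divisors of 21). u=7: p(7)=0.
Divide out (u - 7): quotient is u^2 - 2u - 3.
Factor the quadratic: (u + 1)(u - 3)
Result: (u - 7)(u + 1)(u - 3)


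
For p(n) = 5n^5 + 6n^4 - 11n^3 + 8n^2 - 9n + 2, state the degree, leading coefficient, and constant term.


Highest power of n is 5, with coefficient 5. Constant term is 2.
Degree = 5, leading coefficient = 5, constant term = 2


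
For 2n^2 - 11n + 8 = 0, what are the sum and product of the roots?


For an^2+bn+c=0: sum = -b/a, product = c/a.
a=2, b=-11, c=8
Sum = -(-11)/2 = 11/2
Product = (8)/2 = 4


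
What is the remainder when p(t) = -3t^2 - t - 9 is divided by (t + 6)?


By the Remainder Theorem, the remainder equals p(-6):
  -3*(-6)^2 = -108
  -1*(-6)^1 = 6
  constant: -9
Sum: -108 + 6 - 9 = -111


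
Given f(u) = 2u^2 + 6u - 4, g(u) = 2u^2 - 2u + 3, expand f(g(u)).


Substitute g(u) into f:
f(g(u)) = 2*(2u^2 - 2u + 3)^2 + 6*(2u^2 - 2u + 3) + (-4)
(2u^2 - 2u + 3)^2 = 4u^4 - 8u^3 + 16u^2 - 12u + 9
Expand and combine: 8u^4 - 16u^3 + 44u^2 - 36u + 32


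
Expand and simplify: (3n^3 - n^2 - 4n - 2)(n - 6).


Distribute each term of the first polynomial:
  (3n^3)(n - 6) = 3n^4 - 18n^3
  (-n^2)(n - 6) = -n^3 + 6n^2
  (-4n)(n - 6) = -4n^2 + 24n
  (-2)(n - 6) = -2n + 12
Sum: 3n^4 - 19n^3 + 2n^2 + 22n + 12


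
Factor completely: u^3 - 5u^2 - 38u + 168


Try integer roots (divisors of 168). u=-6: p(-6)=0.
Divide out (u + 6): quotient is u^2 - 11u + 28.
Factor the quadratic: (u - 7)(u - 4)
Result: (u + 6)(u - 7)(u - 4)


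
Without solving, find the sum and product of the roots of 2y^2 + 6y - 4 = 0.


For ay^2+by+c=0: sum = -b/a, product = c/a.
a=2, b=6, c=-4
Sum = -(6)/2 = -3
Product = (-4)/2 = -2


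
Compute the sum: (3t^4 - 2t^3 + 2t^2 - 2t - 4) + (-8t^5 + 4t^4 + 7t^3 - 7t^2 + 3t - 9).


Align terms by degree and add:
  3t^4 - 2t^3 + 2t^2 - 2t - 4
  -8t^5 + 4t^4 + 7t^3 - 7t^2 + 3t - 9
= -8t^5 + 7t^4 + 5t^3 - 5t^2 + t - 13


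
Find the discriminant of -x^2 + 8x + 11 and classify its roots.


D = b^2 - 4ac = (8)^2 - 4(-1)(11) = 64 + 44 = 108
Since D > 0: two distinct irrational roots


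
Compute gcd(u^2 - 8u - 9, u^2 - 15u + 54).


Factor each:
  u^2 - 8u - 9 = (u - 9)(u + 1)
  u^2 - 15u + 54 = (u - 9)(u - 6)
Common monic factor: u - 9


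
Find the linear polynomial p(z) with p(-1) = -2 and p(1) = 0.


p(z) = mz + b. Using p(-1)=-2, p(1)=0:
m = (-2)/(-1 - 1) = -2/-2 = 1
b = -2 - m*(-1) = -2 + 1 = -1
p(z) = z - 1


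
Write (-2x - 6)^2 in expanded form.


Expand (-2x - 6)^2 by repeated multiplication:
= 4x^2 + 24x + 36


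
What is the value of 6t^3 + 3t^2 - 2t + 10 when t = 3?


Using direct substitution:
  6 * (3)^3 = 162
  3 * (3)^2 = 27
  -2 * (3)^1 = -6
  constant: 10
Sum = 162 + 27 - 6 + 10 = 193


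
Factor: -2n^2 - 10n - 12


Roots satisfy r1 + r2 = -b/a = -5 and r1*r2 = c/a = 6.
So r1 = -3, r2 = -2.
-2n^2 - 10n - 12 = -2(n - r1)(n - r2) = -2(n + 3)(n + 2)


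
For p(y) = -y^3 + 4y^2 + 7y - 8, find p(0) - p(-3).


p(0) = -8
p(-3) = 34
p(0) - p(-3) = -8 - 34 = -42


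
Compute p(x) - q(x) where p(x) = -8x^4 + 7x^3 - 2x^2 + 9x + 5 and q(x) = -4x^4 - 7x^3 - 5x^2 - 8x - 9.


Distribute the minus sign:
  (-8x^4 + 7x^3 - 2x^2 + 9x + 5)
- (-4x^4 - 7x^3 - 5x^2 - 8x - 9)
Negate second polynomial: 4x^4 + 7x^3 + 5x^2 + 8x + 9
Add: -4x^4 + 14x^3 + 3x^2 + 17x + 14


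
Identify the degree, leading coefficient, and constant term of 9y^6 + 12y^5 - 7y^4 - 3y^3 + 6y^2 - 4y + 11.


Highest power of y is 6, with coefficient 9. Constant term is 11.
Degree = 6, leading coefficient = 9, constant term = 11


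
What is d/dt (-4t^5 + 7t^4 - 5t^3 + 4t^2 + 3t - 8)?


Apply the power rule term by term:
  d/dt(-4t^5) = -20t^4
  d/dt(7t^4) = 28t^3
  d/dt(-5t^3) = -15t^2
  d/dt(4t^2) = 8t
  d/dt(3t) = 3
  d/dt(-8) = 0
p'(t) = -20t^4 + 28t^3 - 15t^2 + 8t + 3


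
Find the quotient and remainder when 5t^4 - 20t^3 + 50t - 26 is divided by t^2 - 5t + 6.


(5t^4 - 20t^3 + 50t - 26) / (t^2 - 5t + 6)
Step 1: 5t^2 * (t^2 - 5t + 6) = 5t^4 - 25t^3 + 30t^2; subtract.
Step 2: 5t * (t^2 - 5t + 6) = 5t^3 - 25t^2 + 30t; subtract.
Step 3: -5 * (t^2 - 5t + 6) = -5t^2 + 25t - 30; subtract.
Quotient: 5t^2 + 5t - 5, Remainder: -5t + 4


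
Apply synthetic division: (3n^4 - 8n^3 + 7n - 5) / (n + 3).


Synthetic division with c = -3. Coefficients: 3, -8, 0, 7, -5
Bring down 3.
  3 * -3 = -9; -9 - 8 = -17
  -17 * -3 = 51; 51 + 0 = 51
  51 * -3 = -153; -153 + 7 = -146
  -146 * -3 = 438; 438 - 5 = 433
Quotient: 3n^3 - 17n^2 + 51n - 146, Remainder: 433


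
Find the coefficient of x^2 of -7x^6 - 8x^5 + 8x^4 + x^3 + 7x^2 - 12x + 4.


Read off the coefficient of x^2: 7


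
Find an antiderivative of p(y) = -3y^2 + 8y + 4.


Reverse power rule on each term:
  ∫ -3y^2 dy = -y^3
  ∫ 8y dy = 4y^2
  ∫ 4 dy = 4y
F(y) = -y^3 + 4y^2 + 4y + C


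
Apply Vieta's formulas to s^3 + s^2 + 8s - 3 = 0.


Monic cubic s^3+bs^2+cs+d=0: sum=-b, pairwise sum=c, product=-d.
b=1, c=8, d=-3
r1+r2+r3 = -1
r1r2+r1r3+r2r3 = 8
r1r2r3 = 3


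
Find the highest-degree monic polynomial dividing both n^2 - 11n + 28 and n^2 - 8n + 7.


Factor each:
  n^2 - 11n + 28 = (n - 7)(n - 4)
  n^2 - 8n + 7 = (n - 7)(n - 1)
Common monic factor: n - 7


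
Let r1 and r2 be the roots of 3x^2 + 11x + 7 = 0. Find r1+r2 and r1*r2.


For ax^2+bx+c=0: sum = -b/a, product = c/a.
a=3, b=11, c=7
Sum = -(11)/3 = -11/3
Product = (7)/3 = 7/3


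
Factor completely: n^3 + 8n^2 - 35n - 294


Try integer roots (divisors of -294). n=-7: p(-7)=0.
Divide out (n + 7): quotient is n^2 + n - 42.
Factor the quadratic: (n - 6)(n + 7)
Result: (n + 7)(n - 6)(n + 7)


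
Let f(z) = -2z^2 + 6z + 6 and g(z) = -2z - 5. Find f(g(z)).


Substitute g(z) into f:
f(g(z)) = -2*(-2z - 5)^2 + 6*(-2z - 5) + 6
(-2z - 5)^2 = 4z^2 + 20z + 25
Expand and combine: -8z^2 - 52z - 74


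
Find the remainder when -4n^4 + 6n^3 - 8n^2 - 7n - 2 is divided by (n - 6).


By the Remainder Theorem, the remainder equals p(6):
  -4*(6)^4 = -5184
  6*(6)^3 = 1296
  -8*(6)^2 = -288
  -7*(6)^1 = -42
  constant: -2
Sum: -5184 + 1296 - 288 - 42 - 2 = -4220


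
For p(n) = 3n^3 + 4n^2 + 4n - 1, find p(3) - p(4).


p(3) = 128
p(4) = 271
p(3) - p(4) = 128 - 271 = -143


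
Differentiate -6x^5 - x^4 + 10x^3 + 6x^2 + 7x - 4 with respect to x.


Apply the power rule term by term:
  d/dx(-6x^5) = -30x^4
  d/dx(-x^4) = -4x^3
  d/dx(10x^3) = 30x^2
  d/dx(6x^2) = 12x
  d/dx(7x) = 7
  d/dx(-4) = 0
p'(x) = -30x^4 - 4x^3 + 30x^2 + 12x + 7


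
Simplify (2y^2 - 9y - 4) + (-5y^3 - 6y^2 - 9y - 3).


Align terms by degree and add:
  2y^2 - 9y - 4
  -5y^3 - 6y^2 - 9y - 3
= -5y^3 - 4y^2 - 18y - 7


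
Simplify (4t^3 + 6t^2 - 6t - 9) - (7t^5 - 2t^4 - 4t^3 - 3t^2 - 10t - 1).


Distribute the minus sign:
  (4t^3 + 6t^2 - 6t - 9)
- (7t^5 - 2t^4 - 4t^3 - 3t^2 - 10t - 1)
Negate second polynomial: -7t^5 + 2t^4 + 4t^3 + 3t^2 + 10t + 1
Add: -7t^5 + 2t^4 + 8t^3 + 9t^2 + 4t - 8


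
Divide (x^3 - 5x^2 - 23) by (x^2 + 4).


(x^3 - 5x^2 - 23) / (x^2 + 4)
Step 1: x * (x^2 + 4) = x^3 + 4x; subtract.
Step 2: -5 * (x^2 + 4) = -5x^2 - 20; subtract.
Quotient: x - 5, Remainder: -4x - 3


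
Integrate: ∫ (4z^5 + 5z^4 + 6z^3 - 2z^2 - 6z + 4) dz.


Reverse power rule on each term:
  ∫ 4z^5 dz = (2/3)z^6
  ∫ 5z^4 dz = z^5
  ∫ 6z^3 dz = (3/2)z^4
  ∫ -2z^2 dz = -(2/3)z^3
  ∫ -6z dz = -3z^2
  ∫ 4 dz = 4z
F(z) = (2/3)z^6 + z^5 + (3/2)z^4 - (2/3)z^3 - 3z^2 + 4z + C


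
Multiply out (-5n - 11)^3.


Expand (-5n - 11)^3 by repeated multiplication:
  (-5n - 11)^2 = 25n^2 + 110n + 121
= -125n^3 - 825n^2 - 1815n - 1331


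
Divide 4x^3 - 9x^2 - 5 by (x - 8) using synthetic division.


Synthetic division with c = 8. Coefficients: 4, -9, 0, -5
Bring down 4.
  4 * 8 = 32; 32 - 9 = 23
  23 * 8 = 184; 184 + 0 = 184
  184 * 8 = 1472; 1472 - 5 = 1467
Quotient: 4x^2 + 23x + 184, Remainder: 1467


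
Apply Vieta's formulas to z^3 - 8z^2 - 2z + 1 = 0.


Monic cubic z^3+bz^2+cz+d=0: sum=-b, pairwise sum=c, product=-d.
b=-8, c=-2, d=1
r1+r2+r3 = 8
r1r2+r1r3+r2r3 = -2
r1r2r3 = -1


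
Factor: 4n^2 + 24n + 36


Roots satisfy r1 + r2 = -b/a = -6 and r1*r2 = c/a = 9.
So r1 = -3, r2 = -3.
4n^2 + 24n + 36 = 4(n - r1)(n - r2) = 4(n + 3)(n + 3)


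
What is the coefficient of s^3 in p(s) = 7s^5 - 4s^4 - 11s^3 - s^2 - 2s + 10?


Read off the coefficient of s^3: -11


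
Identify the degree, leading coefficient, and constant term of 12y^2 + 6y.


Highest power of y is 2, with coefficient 12. Constant term is 0.
Degree = 2, leading coefficient = 12, constant term = 0


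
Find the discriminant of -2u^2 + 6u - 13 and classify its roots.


D = b^2 - 4ac = (6)^2 - 4(-2)(-13) = 36 - 104 = -68
Since D < 0: two complex conjugate roots (no real roots)


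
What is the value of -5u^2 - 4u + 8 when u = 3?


Using direct substitution:
  -5 * (3)^2 = -45
  -4 * (3)^1 = -12
  constant: 8
Sum = -45 - 12 + 8 = -49


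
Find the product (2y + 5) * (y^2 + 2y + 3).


Distribute each term of the first polynomial:
  (2y)(y^2 + 2y + 3) = 2y^3 + 4y^2 + 6y
  (5)(y^2 + 2y + 3) = 5y^2 + 10y + 15
Sum: 2y^3 + 9y^2 + 16y + 15


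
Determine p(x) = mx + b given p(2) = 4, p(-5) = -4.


p(x) = mx + b. Using p(2)=4, p(-5)=-4:
m = (4 + 4)/(2 + 5) = 8/7 = 8/7
b = 4 - m*(2) = 4 - 16/7 = 12/7
p(x) = (8/7)x + (12/7)


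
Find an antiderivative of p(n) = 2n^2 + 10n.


Reverse power rule on each term:
  ∫ 2n^2 dn = (2/3)n^3
  ∫ 10n dn = 5n^2
F(n) = (2/3)n^3 + 5n^2 + C


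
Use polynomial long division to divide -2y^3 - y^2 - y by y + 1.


(-2y^3 - y^2 - y) / (y + 1)
Step 1: -2y^2 * (y + 1) = -2y^3 - 2y^2; subtract.
Step 2: y * (y + 1) = y^2 + y; subtract.
Step 3: -2 * (y + 1) = -2y - 2; subtract.
Quotient: -2y^2 + y - 2, Remainder: 2


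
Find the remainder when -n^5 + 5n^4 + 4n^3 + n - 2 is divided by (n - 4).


By the Remainder Theorem, the remainder equals p(4):
  -1*(4)^5 = -1024
  5*(4)^4 = 1280
  4*(4)^3 = 256
  0*(4)^2 = 0
  1*(4)^1 = 4
  constant: -2
Sum: -1024 + 1280 + 256 + 0 + 4 - 2 = 514


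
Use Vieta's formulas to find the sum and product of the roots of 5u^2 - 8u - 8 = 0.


For au^2+bu+c=0: sum = -b/a, product = c/a.
a=5, b=-8, c=-8
Sum = -(-8)/5 = 8/5
Product = (-8)/5 = -8/5


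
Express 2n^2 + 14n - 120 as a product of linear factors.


Roots satisfy r1 + r2 = -b/a = -7 and r1*r2 = c/a = -60.
So r1 = 5, r2 = -12.
2n^2 + 14n - 120 = 2(n - r1)(n - r2) = 2(n - 5)(n + 12)


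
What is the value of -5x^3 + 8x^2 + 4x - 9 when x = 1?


Using direct substitution:
  -5 * (1)^3 = -5
  8 * (1)^2 = 8
  4 * (1)^1 = 4
  constant: -9
Sum = -5 + 8 + 4 - 9 = -2


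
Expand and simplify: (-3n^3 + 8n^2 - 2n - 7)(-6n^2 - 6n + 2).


Distribute each term of the first polynomial:
  (-3n^3)(-6n^2 - 6n + 2) = 18n^5 + 18n^4 - 6n^3
  (8n^2)(-6n^2 - 6n + 2) = -48n^4 - 48n^3 + 16n^2
  (-2n)(-6n^2 - 6n + 2) = 12n^3 + 12n^2 - 4n
  (-7)(-6n^2 - 6n + 2) = 42n^2 + 42n - 14
Sum: 18n^5 - 30n^4 - 42n^3 + 70n^2 + 38n - 14


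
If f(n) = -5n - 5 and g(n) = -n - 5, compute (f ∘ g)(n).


Substitute g(n) into f:
f(g(n)) = -5*(-n - 5) + (-5)
Expand and combine: 5n + 20


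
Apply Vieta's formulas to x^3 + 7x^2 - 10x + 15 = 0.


Monic cubic x^3+bx^2+cx+d=0: sum=-b, pairwise sum=c, product=-d.
b=7, c=-10, d=15
r1+r2+r3 = -7
r1r2+r1r3+r2r3 = -10
r1r2r3 = -15


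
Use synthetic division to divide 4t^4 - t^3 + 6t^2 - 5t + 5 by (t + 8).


Synthetic division with c = -8. Coefficients: 4, -1, 6, -5, 5
Bring down 4.
  4 * -8 = -32; -32 - 1 = -33
  -33 * -8 = 264; 264 + 6 = 270
  270 * -8 = -2160; -2160 - 5 = -2165
  -2165 * -8 = 17320; 17320 + 5 = 17325
Quotient: 4t^3 - 33t^2 + 270t - 2165, Remainder: 17325


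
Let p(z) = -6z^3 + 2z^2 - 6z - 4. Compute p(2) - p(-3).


p(2) = -56
p(-3) = 194
p(2) - p(-3) = -56 - 194 = -250


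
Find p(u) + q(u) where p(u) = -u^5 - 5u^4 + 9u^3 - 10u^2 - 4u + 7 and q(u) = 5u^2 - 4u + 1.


Align terms by degree and add:
  -u^5 - 5u^4 + 9u^3 - 10u^2 - 4u + 7
+ 5u^2 - 4u + 1
= -u^5 - 5u^4 + 9u^3 - 5u^2 - 8u + 8


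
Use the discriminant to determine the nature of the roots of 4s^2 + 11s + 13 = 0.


D = b^2 - 4ac = (11)^2 - 4(4)(13) = 121 - 208 = -87
Since D < 0: two complex conjugate roots (no real roots)


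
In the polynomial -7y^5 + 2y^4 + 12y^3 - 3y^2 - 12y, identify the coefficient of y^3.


Read off the coefficient of y^3: 12


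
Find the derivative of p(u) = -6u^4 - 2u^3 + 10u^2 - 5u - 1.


Apply the power rule term by term:
  d/du(-6u^4) = -24u^3
  d/du(-2u^3) = -6u^2
  d/du(10u^2) = 20u
  d/du(-5u) = -5
  d/du(-1) = 0
p'(u) = -24u^3 - 6u^2 + 20u - 5


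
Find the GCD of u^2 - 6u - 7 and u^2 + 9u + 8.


Factor each:
  u^2 - 6u - 7 = (u + 1)(u - 7)
  u^2 + 9u + 8 = (u + 1)(u + 8)
Common monic factor: u + 1


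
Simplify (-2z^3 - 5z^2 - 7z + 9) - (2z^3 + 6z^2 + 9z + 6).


Distribute the minus sign:
  (-2z^3 - 5z^2 - 7z + 9)
- (2z^3 + 6z^2 + 9z + 6)
Negate second polynomial: -2z^3 - 6z^2 - 9z - 6
Add: -4z^3 - 11z^2 - 16z + 3


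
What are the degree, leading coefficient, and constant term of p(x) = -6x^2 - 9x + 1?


Highest power of x is 2, with coefficient -6. Constant term is 1.
Degree = 2, leading coefficient = -6, constant term = 1


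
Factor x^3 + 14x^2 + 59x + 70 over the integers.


Try integer roots (divisors of 70). x=-5: p(-5)=0.
Divide out (x + 5): quotient is x^2 + 9x + 14.
Factor the quadratic: (x + 2)(x + 7)
Result: (x + 5)(x + 2)(x + 7)


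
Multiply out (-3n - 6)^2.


Expand (-3n - 6)^2 by repeated multiplication:
= 9n^2 + 36n + 36


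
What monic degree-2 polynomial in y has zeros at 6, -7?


p(y) = (y - 6)(y + 7)
Expand: y^2 + y - 42


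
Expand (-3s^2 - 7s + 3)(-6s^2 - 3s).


Distribute each term of the first polynomial:
  (-3s^2)(-6s^2 - 3s) = 18s^4 + 9s^3
  (-7s)(-6s^2 - 3s) = 42s^3 + 21s^2
  (3)(-6s^2 - 3s) = -18s^2 - 9s
Sum: 18s^4 + 51s^3 + 3s^2 - 9s


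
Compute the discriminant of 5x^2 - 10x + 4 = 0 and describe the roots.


D = b^2 - 4ac = (-10)^2 - 4(5)(4) = 100 - 80 = 20
Since D > 0: two distinct irrational roots


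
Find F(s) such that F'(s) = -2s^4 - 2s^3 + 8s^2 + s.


Reverse power rule on each term:
  ∫ -2s^4 ds = -(2/5)s^5
  ∫ -2s^3 ds = -(1/2)s^4
  ∫ 8s^2 ds = (8/3)s^3
  ∫ s ds = (1/2)s^2
F(s) = -(2/5)s^5 - (1/2)s^4 + (8/3)s^3 + (1/2)s^2 + C


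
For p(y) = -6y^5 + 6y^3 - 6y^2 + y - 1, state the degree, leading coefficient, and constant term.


Highest power of y is 5, with coefficient -6. Constant term is -1.
Degree = 5, leading coefficient = -6, constant term = -1


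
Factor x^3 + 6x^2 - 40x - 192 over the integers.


Try integer roots (divisors of -192). x=-8: p(-8)=0.
Divide out (x + 8): quotient is x^2 - 2x - 24.
Factor the quadratic: (x + 4)(x - 6)
Result: (x + 8)(x + 4)(x - 6)


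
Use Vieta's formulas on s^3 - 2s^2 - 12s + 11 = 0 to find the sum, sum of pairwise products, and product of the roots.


Monic cubic s^3+bs^2+cs+d=0: sum=-b, pairwise sum=c, product=-d.
b=-2, c=-12, d=11
r1+r2+r3 = 2
r1r2+r1r3+r2r3 = -12
r1r2r3 = -11


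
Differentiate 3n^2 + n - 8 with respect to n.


Apply the power rule term by term:
  d/dn(3n^2) = 6n
  d/dn(n) = 1
  d/dn(-8) = 0
p'(n) = 6n + 1


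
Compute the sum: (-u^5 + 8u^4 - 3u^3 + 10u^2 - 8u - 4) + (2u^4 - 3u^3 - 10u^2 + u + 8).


Align terms by degree and add:
  -u^5 + 8u^4 - 3u^3 + 10u^2 - 8u - 4
+ 2u^4 - 3u^3 - 10u^2 + u + 8
= -u^5 + 10u^4 - 6u^3 - 7u + 4
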